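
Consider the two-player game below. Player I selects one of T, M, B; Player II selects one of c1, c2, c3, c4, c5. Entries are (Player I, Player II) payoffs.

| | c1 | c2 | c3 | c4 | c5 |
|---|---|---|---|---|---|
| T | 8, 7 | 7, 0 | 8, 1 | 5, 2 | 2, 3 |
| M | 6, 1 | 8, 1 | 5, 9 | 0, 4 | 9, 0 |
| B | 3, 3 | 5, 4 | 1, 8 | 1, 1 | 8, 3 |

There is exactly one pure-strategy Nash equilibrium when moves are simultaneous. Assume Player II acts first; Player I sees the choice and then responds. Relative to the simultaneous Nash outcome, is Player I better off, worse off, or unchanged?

unchanged

Player I best-responds to each possible Player II move:
- c1: BR = T, leader payoff 7.
- c2: BR = M, leader payoff 1.
- c3: BR = T, leader payoff 1.
- c4: BR = T, leader payoff 2.
- c5: BR = M, leader payoff 0.
Maximizing over 7, 1, 1, 2, 0, Player II chooses c1. Subgame-perfect outcome: (T, c1) with payoffs (8, 7).
Under simultaneous play:
Player I's best replies: c1→T; c2→M; c3→T; c4→T; c5→M.
Player II's best replies: T→c1; M→c3; B→c3.
The unique mutual best reply is (T, c1), giving (8, 7).
Player I earns 8 sequentially versus 8 at the Nash outcome: unchanged.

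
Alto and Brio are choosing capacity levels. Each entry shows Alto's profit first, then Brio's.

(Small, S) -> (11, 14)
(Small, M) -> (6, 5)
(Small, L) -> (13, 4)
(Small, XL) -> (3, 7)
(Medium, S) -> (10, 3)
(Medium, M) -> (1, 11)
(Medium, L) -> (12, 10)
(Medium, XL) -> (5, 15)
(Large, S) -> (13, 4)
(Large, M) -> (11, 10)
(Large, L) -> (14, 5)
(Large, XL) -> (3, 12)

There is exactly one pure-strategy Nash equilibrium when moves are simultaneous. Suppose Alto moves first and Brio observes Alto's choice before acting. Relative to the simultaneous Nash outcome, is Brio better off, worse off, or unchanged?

Solve by backward induction (Alto leads).
- Small: BR = S, leader payoff 11.
- Medium: BR = XL, leader payoff 5.
- Large: BR = XL, leader payoff 3.
Among 11, 5, 3, the best is 11 at Small. Subgame-perfect outcome: (Small, S) with payoffs (11, 14).
Under simultaneous play:
Alto's best replies: S→Large; M→Large; L→Large; XL→Medium.
Brio's best replies: Small→S; Medium→XL; Large→XL.
Only (Medium, XL) has each player best-responding; Nash payoffs (5, 15).
Brio earns 14 sequentially versus 15 at the Nash outcome: worse off.

worse off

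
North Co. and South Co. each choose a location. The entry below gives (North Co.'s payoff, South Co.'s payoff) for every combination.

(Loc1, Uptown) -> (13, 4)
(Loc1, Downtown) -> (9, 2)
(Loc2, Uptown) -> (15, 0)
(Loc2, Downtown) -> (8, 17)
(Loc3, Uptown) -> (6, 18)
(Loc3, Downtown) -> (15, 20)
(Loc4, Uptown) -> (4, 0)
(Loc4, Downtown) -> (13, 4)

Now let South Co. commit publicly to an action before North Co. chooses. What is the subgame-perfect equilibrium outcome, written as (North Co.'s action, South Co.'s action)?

Backward induction with South Co. moving first.
- Uptown → North Co. plays Loc2 (best of 13, 15, 6, 4); South Co. gets 0.
- Downtown → North Co. plays Loc3 (best of 9, 8, 15, 13); South Co. gets 20.
South Co.'s induced payoffs are 0, 20, so South Co. commits to Downtown. Subgame-perfect outcome: (Loc3, Downtown) with payoffs (15, 20).

(Loc3, Downtown)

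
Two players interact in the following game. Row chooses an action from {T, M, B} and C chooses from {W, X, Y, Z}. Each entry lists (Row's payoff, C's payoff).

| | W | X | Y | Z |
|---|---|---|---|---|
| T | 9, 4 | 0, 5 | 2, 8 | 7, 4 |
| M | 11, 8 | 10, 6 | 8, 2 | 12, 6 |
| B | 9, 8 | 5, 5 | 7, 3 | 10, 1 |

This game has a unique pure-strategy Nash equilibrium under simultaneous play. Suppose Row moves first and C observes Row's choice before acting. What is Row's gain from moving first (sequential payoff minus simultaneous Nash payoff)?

C best-responds to each possible Row move:
- T: BR = Y, leader payoff 2.
- M: BR = W, leader payoff 11.
- B: BR = W, leader payoff 9.
Maximizing over 2, 11, 9, Row chooses M. Subgame-perfect outcome: (M, W) with payoffs (11, 8).
For the simultaneous game, intersect best replies.
Row's best replies: W→M; X→M; Y→M; Z→M.
C's best replies: T→Y; M→W; B→W.
Only (M, W) has each player best-responding; Nash payoffs (11, 8).
Row's commitment gain: 11 − 11 = 0.

0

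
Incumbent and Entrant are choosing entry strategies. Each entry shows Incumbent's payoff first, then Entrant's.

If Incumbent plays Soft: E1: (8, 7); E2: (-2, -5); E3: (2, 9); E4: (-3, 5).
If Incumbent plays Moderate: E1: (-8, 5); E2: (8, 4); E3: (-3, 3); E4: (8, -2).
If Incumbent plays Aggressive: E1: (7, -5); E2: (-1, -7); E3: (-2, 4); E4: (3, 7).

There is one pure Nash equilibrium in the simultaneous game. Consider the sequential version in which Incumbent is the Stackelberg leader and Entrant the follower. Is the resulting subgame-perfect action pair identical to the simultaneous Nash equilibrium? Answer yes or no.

no

Backward induction with Incumbent moving first.
- Soft → Entrant plays E3 (best of 7, -5, 9, 5); Incumbent gets 2.
- Moderate → Entrant plays E1 (best of 5, 4, 3, -2); Incumbent gets -8.
- Aggressive → Entrant plays E4 (best of -5, -7, 4, 7); Incumbent gets 3.
Among 2, -8, 3, the best is 3 at Aggressive. Subgame-perfect outcome: (Aggressive, E4) with payoffs (3, 7).
Under simultaneous play:
Incumbent's best replies: E1→Soft; E2→Moderate; E3→Soft; E4→Moderate.
Entrant's best replies: Soft→E3; Moderate→E1; Aggressive→E4.
Only (Soft, E3) has each player best-responding; Nash payoffs (2, 9).
Sequential outcome (Aggressive, E4) differs from the Nash profile (Soft, E3).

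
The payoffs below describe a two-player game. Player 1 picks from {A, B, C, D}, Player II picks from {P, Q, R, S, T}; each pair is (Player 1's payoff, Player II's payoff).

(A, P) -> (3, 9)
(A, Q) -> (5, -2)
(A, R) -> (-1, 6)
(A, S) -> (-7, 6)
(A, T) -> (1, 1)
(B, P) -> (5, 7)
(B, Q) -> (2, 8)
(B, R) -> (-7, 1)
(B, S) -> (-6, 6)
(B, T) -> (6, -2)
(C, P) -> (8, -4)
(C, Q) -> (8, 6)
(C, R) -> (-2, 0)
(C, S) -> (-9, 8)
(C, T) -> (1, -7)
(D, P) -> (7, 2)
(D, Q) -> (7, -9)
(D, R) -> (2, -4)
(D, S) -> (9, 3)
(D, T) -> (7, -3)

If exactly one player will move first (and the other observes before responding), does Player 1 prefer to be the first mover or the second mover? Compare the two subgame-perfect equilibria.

If Player 1 leads: Player II's best replies are A→P, B→Q, C→S, D→S; Player 1's induced payoffs 3, 2, -9, 9; outcome (D, S), payoffs (9, 3).
If Player II leads: Player 1's best replies are P→C, Q→C, R→D, S→D, T→D; Player II's induced payoffs -4, 6, -4, 3, -3; outcome (C, Q), payoffs (8, 6).
Player 1 gets 9 moving first and 8 moving second, so Player 1 prefers to move first.

first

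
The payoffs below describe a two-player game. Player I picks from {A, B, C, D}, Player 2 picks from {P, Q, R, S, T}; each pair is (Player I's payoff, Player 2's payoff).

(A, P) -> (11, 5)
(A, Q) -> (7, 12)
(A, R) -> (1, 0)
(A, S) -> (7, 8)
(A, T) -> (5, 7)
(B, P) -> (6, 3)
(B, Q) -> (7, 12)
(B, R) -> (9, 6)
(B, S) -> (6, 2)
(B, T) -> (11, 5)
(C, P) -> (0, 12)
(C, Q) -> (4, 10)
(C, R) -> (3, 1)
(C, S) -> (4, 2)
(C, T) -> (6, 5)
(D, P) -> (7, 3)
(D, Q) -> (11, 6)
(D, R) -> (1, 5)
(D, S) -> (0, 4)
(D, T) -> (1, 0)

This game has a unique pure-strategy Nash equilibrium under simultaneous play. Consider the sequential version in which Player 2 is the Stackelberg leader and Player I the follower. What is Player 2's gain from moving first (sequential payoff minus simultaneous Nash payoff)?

2

Backward induction with Player 2 moving first.
- P: Player I compares 11, 6, 0, 7 and picks A; Player 2 would get 5.
- Q: Player I compares 7, 7, 4, 11 and picks D; Player 2 would get 6.
- R: Player I compares 1, 9, 3, 1 and picks B; Player 2 would get 6.
- S: Player I compares 7, 6, 4, 0 and picks A; Player 2 would get 8.
- T: Player I compares 5, 11, 6, 1 and picks B; Player 2 would get 5.
Among 5, 6, 6, 8, 5, the best is 8 at S. Subgame-perfect outcome: (A, S) with payoffs (7, 8).
Now find the simultaneous Nash equilibrium.
Player I's best replies: P→A; Q→D; R→B; S→A; T→B.
Player 2's best replies: A→Q; B→Q; C→P; D→Q.
Only (D, Q) has each player best-responding; Nash payoffs (11, 6).
Player 2's commitment gain: 8 − 6 = 2.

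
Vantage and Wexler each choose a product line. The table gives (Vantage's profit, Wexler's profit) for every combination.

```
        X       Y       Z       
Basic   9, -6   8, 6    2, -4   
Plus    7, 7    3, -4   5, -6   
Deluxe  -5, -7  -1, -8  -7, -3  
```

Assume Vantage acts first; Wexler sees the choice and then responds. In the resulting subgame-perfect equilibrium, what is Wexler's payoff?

Wexler best-responds to each possible Vantage move:
- Basic → Wexler plays Y (best of -6, 6, -4); Vantage gets 8.
- Plus → Wexler plays X (best of 7, -4, -6); Vantage gets 7.
- Deluxe → Wexler plays Z (best of -7, -8, -3); Vantage gets -7.
Maximizing over 8, 7, -7, Vantage chooses Basic. Subgame-perfect outcome: (Basic, Y) with payoffs (8, 6).

6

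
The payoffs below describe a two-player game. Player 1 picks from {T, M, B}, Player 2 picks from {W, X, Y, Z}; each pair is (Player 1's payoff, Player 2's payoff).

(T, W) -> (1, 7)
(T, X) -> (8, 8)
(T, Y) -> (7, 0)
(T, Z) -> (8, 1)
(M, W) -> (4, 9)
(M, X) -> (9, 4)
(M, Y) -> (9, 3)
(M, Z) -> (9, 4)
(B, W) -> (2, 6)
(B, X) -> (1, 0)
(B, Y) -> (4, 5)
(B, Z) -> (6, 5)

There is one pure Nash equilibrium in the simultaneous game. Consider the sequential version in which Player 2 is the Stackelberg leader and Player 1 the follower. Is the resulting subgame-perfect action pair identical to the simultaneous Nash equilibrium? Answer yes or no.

yes

Backward induction with Player 2 moving first.
- W → Player 1 plays M (best of 1, 4, 2); Player 2 gets 9.
- X → Player 1 plays M (best of 8, 9, 1); Player 2 gets 4.
- Y → Player 1 plays M (best of 7, 9, 4); Player 2 gets 3.
- Z → Player 1 plays M (best of 8, 9, 6); Player 2 gets 4.
Maximizing over 9, 4, 3, 4, Player 2 chooses W. Subgame-perfect outcome: (M, W) with payoffs (4, 9).
For the simultaneous game, intersect best replies.
Player 1's best replies: W→M; X→M; Y→M; Z→M.
Player 2's best replies: T→X; M→W; B→W.
The unique mutual best reply is (M, W), giving (4, 9).
Sequential outcome (M, W) coincides with the Nash profile (M, W).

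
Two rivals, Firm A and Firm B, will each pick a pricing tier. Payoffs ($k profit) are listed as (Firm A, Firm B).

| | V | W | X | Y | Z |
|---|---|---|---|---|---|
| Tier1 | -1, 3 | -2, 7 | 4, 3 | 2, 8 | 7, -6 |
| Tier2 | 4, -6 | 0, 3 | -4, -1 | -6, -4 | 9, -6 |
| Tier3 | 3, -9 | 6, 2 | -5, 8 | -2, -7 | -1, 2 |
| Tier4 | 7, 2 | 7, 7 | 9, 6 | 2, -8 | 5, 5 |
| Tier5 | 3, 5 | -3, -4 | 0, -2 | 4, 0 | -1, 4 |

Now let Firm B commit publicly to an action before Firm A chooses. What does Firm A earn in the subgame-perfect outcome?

7

Backward induction with Firm B moving first.
- V → Firm A plays Tier4 (best of -1, 4, 3, 7, 3); Firm B gets 2.
- W → Firm A plays Tier4 (best of -2, 0, 6, 7, -3); Firm B gets 7.
- X → Firm A plays Tier4 (best of 4, -4, -5, 9, 0); Firm B gets 6.
- Y → Firm A plays Tier5 (best of 2, -6, -2, 2, 4); Firm B gets 0.
- Z → Firm A plays Tier2 (best of 7, 9, -1, 5, -1); Firm B gets -6.
Among 2, 7, 6, 0, -6, the best is 7 at W. Subgame-perfect outcome: (Tier4, W) with payoffs (7, 7).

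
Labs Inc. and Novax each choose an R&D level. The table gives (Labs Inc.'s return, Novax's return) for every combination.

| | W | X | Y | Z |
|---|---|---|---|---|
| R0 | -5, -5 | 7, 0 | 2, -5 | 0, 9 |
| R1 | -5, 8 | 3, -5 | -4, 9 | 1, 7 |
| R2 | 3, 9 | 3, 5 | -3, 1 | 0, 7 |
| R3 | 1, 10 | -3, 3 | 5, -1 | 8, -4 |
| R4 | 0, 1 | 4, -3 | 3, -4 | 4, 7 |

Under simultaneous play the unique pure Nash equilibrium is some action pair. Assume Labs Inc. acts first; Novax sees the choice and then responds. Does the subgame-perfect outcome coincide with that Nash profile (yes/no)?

no

Backward induction with Labs Inc. moving first.
- R0: Novax compares -5, 0, -5, 9 and picks Z; Labs Inc. would get 0.
- R1: Novax compares 8, -5, 9, 7 and picks Y; Labs Inc. would get -4.
- R2: Novax compares 9, 5, 1, 7 and picks W; Labs Inc. would get 3.
- R3: Novax compares 10, 3, -1, -4 and picks W; Labs Inc. would get 1.
- R4: Novax compares 1, -3, -4, 7 and picks Z; Labs Inc. would get 4.
Among 0, -4, 3, 1, 4, the best is 4 at R4. Subgame-perfect outcome: (R4, Z) with payoffs (4, 7).
Now find the simultaneous Nash equilibrium.
Labs Inc.'s best replies: W→R2; X→R0; Y→R3; Z→R3.
Novax's best replies: R0→Z; R1→Y; R2→W; R3→W; R4→Z.
Only (R2, W) has each player best-responding; Nash payoffs (3, 9).
Sequential outcome (R4, Z) differs from the Nash profile (R2, W).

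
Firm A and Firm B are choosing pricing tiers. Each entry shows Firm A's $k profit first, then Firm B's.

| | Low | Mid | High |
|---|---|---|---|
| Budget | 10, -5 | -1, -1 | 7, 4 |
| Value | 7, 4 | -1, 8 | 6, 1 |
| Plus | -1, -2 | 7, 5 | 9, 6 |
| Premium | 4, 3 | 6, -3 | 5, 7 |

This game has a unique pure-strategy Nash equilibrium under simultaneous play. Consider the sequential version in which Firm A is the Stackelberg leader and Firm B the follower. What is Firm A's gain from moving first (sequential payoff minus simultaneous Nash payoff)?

Solve by backward induction (Firm A leads).
- Budget: Firm B compares -5, -1, 4 and picks High; Firm A would get 7.
- Value: Firm B compares 4, 8, 1 and picks Mid; Firm A would get -1.
- Plus: Firm B compares -2, 5, 6 and picks High; Firm A would get 9.
- Premium: Firm B compares 3, -3, 7 and picks High; Firm A would get 5.
Maximizing over 7, -1, 9, 5, Firm A chooses Plus. Subgame-perfect outcome: (Plus, High) with payoffs (9, 6).
Now find the simultaneous Nash equilibrium.
Firm A's best replies: Low→Budget; Mid→Plus; High→Plus.
Firm B's best replies: Budget→High; Value→Mid; Plus→High; Premium→High.
The unique mutual best reply is (Plus, High), giving (9, 6).
Firm A's commitment gain: 9 − 9 = 0.

0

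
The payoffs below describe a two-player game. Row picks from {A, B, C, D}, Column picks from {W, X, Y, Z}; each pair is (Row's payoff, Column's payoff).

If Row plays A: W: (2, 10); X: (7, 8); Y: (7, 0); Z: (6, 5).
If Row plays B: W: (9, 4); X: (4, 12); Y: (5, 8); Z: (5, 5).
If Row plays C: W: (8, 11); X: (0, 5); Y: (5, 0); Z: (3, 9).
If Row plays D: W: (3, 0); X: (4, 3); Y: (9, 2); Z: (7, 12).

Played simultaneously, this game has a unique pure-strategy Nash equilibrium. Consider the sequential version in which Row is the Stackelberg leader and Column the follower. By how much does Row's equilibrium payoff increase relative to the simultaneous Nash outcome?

Backward induction with Row moving first.
- A: BR = W, leader payoff 2.
- B: BR = X, leader payoff 4.
- C: BR = W, leader payoff 8.
- D: BR = Z, leader payoff 7.
Among 2, 4, 8, 7, the best is 8 at C. Subgame-perfect outcome: (C, W) with payoffs (8, 11).
Under simultaneous play:
Row's best replies: W→B; X→A; Y→D; Z→D.
Column's best replies: A→W; B→X; C→W; D→Z.
The unique mutual best reply is (D, Z), giving (7, 12).
Row's commitment gain: 8 − 7 = 1.

1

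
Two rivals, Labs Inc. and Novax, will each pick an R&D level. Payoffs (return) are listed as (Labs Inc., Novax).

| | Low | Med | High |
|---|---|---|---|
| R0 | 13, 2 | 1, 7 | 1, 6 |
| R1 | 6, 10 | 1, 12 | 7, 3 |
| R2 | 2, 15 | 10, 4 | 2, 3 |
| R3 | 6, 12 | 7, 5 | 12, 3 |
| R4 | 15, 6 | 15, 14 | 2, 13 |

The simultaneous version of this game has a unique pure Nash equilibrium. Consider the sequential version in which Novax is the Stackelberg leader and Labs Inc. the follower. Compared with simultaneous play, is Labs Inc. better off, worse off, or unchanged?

unchanged

Work backward from Labs Inc.'s decision.
- Low: Labs Inc. compares 13, 6, 2, 6, 15 and picks R4; Novax would get 6.
- Med: Labs Inc. compares 1, 1, 10, 7, 15 and picks R4; Novax would get 14.
- High: Labs Inc. compares 1, 7, 2, 12, 2 and picks R3; Novax would get 3.
Maximizing over 6, 14, 3, Novax chooses Med. Subgame-perfect outcome: (R4, Med) with payoffs (15, 14).
Under simultaneous play:
Labs Inc.'s best replies: Low→R4; Med→R4; High→R3.
Novax's best replies: R0→Med; R1→Med; R2→Low; R3→Low; R4→Med.
Only (R4, Med) has each player best-responding; Nash payoffs (15, 14).
Labs Inc. earns 15 sequentially versus 15 at the Nash outcome: unchanged.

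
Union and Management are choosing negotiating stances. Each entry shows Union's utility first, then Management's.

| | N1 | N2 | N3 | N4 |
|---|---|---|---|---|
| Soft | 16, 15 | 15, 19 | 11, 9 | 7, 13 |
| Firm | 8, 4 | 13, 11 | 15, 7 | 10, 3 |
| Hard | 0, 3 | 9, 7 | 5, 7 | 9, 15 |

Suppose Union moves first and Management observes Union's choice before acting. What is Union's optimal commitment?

Soft

Solve by backward induction (Union leads).
- Soft: BR = N2, leader payoff 15.
- Firm: BR = N2, leader payoff 13.
- Hard: BR = N4, leader payoff 9.
Among 15, 13, 9, the best is 15 at Soft. Subgame-perfect outcome: (Soft, N2) with payoffs (15, 19).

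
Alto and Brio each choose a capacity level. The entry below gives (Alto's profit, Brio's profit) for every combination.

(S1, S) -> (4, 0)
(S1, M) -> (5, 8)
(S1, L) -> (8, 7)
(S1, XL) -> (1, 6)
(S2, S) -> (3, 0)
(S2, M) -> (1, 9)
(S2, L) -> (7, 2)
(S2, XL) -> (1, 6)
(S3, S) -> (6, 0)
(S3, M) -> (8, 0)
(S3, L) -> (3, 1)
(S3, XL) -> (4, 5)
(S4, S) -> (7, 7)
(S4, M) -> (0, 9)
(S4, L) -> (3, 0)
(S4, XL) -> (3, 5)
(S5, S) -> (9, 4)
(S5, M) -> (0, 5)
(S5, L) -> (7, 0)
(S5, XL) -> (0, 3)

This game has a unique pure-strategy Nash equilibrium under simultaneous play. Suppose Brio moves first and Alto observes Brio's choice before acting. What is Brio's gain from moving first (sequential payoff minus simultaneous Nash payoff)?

2

Solve by backward induction (Brio leads).
- S: Alto compares 4, 3, 6, 7, 9 and picks S5; Brio would get 4.
- M: Alto compares 5, 1, 8, 0, 0 and picks S3; Brio would get 0.
- L: Alto compares 8, 7, 3, 3, 7 and picks S1; Brio would get 7.
- XL: Alto compares 1, 1, 4, 3, 0 and picks S3; Brio would get 5.
Maximizing over 4, 0, 7, 5, Brio chooses L. Subgame-perfect outcome: (S1, L) with payoffs (8, 7).
Under simultaneous play:
Alto's best replies: S→S5; M→S3; L→S1; XL→S3.
Brio's best replies: S1→M; S2→M; S3→XL; S4→M; S5→M.
Only (S3, XL) has each player best-responding; Nash payoffs (4, 5).
Brio's commitment gain: 7 − 5 = 2.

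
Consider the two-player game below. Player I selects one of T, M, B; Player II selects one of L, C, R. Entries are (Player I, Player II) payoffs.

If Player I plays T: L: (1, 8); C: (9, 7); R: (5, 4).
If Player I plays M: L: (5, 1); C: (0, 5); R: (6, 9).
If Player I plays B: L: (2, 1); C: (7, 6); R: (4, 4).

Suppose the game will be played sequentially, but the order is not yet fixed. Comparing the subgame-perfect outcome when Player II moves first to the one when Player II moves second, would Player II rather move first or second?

If Player I leads: Player II's best replies are T→L, M→R, B→C; Player I's induced payoffs 1, 6, 7; outcome (B, C), payoffs (7, 6).
If Player II leads: Player I's best replies are L→M, C→T, R→M; Player II's induced payoffs 1, 7, 9; outcome (M, R), payoffs (6, 9).
Player II gets 9 moving first and 6 moving second, so Player II prefers to move first.

first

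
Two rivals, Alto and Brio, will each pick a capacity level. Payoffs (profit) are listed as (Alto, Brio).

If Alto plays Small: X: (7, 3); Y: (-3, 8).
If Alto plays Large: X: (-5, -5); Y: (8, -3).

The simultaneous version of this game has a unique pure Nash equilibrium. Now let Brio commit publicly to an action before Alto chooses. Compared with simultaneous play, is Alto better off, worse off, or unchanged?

Alto best-responds to each possible Brio move:
- X → Alto plays Small (best of 7, -5); Brio gets 3.
- Y → Alto plays Large (best of -3, 8); Brio gets -3.
Brio's induced payoffs are 3, -3, so Brio commits to X. Subgame-perfect outcome: (Small, X) with payoffs (7, 3).
Under simultaneous play:
Alto's best replies: X→Small; Y→Large.
Brio's best replies: Small→Y; Large→Y.
Only (Large, Y) has each player best-responding; Nash payoffs (8, -3).
Alto earns 7 sequentially versus 8 at the Nash outcome: worse off.

worse off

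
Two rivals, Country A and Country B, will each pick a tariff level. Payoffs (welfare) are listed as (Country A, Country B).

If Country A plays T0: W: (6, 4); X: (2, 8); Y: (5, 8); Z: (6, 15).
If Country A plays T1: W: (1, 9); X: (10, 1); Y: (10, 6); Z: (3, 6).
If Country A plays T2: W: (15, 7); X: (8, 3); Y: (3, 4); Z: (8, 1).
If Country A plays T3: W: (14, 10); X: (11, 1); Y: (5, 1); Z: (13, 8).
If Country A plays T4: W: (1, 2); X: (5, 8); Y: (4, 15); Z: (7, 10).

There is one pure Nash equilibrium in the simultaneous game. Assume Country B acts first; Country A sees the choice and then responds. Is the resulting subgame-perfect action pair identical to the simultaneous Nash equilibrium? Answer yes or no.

Backward induction with Country B moving first.
- W: BR = T2, leader payoff 7.
- X: BR = T3, leader payoff 1.
- Y: BR = T1, leader payoff 6.
- Z: BR = T3, leader payoff 8.
Maximizing over 7, 1, 6, 8, Country B chooses Z. Subgame-perfect outcome: (T3, Z) with payoffs (13, 8).
For the simultaneous game, intersect best replies.
Country A's best replies: W→T2; X→T3; Y→T1; Z→T3.
Country B's best replies: T0→Z; T1→W; T2→W; T3→W; T4→Y.
The unique mutual best reply is (T2, W), giving (15, 7).
Sequential outcome (T3, Z) differs from the Nash profile (T2, W).

no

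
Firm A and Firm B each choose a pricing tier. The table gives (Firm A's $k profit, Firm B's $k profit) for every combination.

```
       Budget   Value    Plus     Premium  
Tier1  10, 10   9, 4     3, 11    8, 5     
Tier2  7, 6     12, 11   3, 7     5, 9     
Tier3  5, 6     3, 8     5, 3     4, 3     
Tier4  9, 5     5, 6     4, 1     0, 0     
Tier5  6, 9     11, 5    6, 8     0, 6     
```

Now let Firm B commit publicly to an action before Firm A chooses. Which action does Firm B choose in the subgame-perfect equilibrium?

Value

Backward induction with Firm B moving first.
- Budget → Firm A plays Tier1 (best of 10, 7, 5, 9, 6); Firm B gets 10.
- Value → Firm A plays Tier2 (best of 9, 12, 3, 5, 11); Firm B gets 11.
- Plus → Firm A plays Tier5 (best of 3, 3, 5, 4, 6); Firm B gets 8.
- Premium → Firm A plays Tier1 (best of 8, 5, 4, 0, 0); Firm B gets 5.
Firm B's induced payoffs are 10, 11, 8, 5, so Firm B commits to Value. Subgame-perfect outcome: (Tier2, Value) with payoffs (12, 11).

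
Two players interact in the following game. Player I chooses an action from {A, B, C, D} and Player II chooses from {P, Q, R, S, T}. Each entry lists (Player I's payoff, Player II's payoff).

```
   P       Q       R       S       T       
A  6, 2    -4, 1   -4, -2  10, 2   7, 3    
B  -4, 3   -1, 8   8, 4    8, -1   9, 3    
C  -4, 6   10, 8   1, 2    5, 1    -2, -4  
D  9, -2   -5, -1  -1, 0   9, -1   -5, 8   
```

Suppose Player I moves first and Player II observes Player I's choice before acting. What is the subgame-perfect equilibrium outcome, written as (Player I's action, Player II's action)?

(C, Q)

Player II best-responds to each possible Player I move:
- A: BR = T, leader payoff 7.
- B: BR = Q, leader payoff -1.
- C: BR = Q, leader payoff 10.
- D: BR = T, leader payoff -5.
Maximizing over 7, -1, 10, -5, Player I chooses C. Subgame-perfect outcome: (C, Q) with payoffs (10, 8).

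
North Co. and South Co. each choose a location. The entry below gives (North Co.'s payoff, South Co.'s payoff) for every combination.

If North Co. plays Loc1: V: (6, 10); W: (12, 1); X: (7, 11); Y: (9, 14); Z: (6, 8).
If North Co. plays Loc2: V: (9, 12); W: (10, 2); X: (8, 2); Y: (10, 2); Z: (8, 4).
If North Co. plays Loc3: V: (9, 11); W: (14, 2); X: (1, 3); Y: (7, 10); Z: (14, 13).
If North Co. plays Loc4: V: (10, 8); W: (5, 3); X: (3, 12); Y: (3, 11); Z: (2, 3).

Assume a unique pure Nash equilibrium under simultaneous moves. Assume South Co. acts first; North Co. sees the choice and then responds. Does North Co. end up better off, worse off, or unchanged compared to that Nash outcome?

unchanged

Work backward from North Co.'s decision.
- V: BR = Loc4, leader payoff 8.
- W: BR = Loc3, leader payoff 2.
- X: BR = Loc2, leader payoff 2.
- Y: BR = Loc2, leader payoff 2.
- Z: BR = Loc3, leader payoff 13.
Maximizing over 8, 2, 2, 2, 13, South Co. chooses Z. Subgame-perfect outcome: (Loc3, Z) with payoffs (14, 13).
For the simultaneous game, intersect best replies.
North Co.'s best replies: V→Loc4; W→Loc3; X→Loc2; Y→Loc2; Z→Loc3.
South Co.'s best replies: Loc1→Y; Loc2→V; Loc3→Z; Loc4→X.
Only (Loc3, Z) has each player best-responding; Nash payoffs (14, 13).
North Co. earns 14 sequentially versus 14 at the Nash outcome: unchanged.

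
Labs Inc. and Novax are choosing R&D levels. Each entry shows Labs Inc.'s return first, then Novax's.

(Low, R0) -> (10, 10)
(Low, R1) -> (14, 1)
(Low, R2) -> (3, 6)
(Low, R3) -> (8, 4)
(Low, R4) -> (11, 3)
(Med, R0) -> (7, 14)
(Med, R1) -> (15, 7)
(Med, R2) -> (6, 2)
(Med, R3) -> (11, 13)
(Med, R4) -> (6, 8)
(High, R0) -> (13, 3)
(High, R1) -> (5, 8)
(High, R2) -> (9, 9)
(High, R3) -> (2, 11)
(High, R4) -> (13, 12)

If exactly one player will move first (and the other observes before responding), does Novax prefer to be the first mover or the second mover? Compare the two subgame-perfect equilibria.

first

If Labs Inc. leads: Novax's best replies are Low→R0, Med→R0, High→R4; Labs Inc.'s induced payoffs 10, 7, 13; outcome (High, R4), payoffs (13, 12).
If Novax leads: Labs Inc.'s best replies are R0→High, R1→Med, R2→High, R3→Med, R4→High; Novax's induced payoffs 3, 7, 9, 13, 12; outcome (Med, R3), payoffs (11, 13).
Novax gets 13 moving first and 12 moving second, so Novax prefers to move first.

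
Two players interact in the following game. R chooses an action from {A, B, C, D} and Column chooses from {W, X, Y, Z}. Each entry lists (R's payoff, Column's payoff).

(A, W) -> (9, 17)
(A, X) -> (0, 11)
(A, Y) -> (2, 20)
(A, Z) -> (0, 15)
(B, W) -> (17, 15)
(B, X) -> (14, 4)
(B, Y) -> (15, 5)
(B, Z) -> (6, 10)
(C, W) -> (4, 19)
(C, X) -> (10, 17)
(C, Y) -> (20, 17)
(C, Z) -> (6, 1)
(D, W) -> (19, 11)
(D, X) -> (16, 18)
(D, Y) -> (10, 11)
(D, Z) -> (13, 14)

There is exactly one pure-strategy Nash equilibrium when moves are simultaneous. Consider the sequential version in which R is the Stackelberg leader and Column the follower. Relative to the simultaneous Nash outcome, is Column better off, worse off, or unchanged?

Column best-responds to each possible R move:
- A: BR = Y, leader payoff 2.
- B: BR = W, leader payoff 17.
- C: BR = W, leader payoff 4.
- D: BR = X, leader payoff 16.
Among 2, 17, 4, 16, the best is 17 at B. Subgame-perfect outcome: (B, W) with payoffs (17, 15).
For the simultaneous game, intersect best replies.
R's best replies: W→D; X→D; Y→C; Z→D.
Column's best replies: A→Y; B→W; C→W; D→X.
Only (D, X) has each player best-responding; Nash payoffs (16, 18).
Column earns 15 sequentially versus 18 at the Nash outcome: worse off.

worse off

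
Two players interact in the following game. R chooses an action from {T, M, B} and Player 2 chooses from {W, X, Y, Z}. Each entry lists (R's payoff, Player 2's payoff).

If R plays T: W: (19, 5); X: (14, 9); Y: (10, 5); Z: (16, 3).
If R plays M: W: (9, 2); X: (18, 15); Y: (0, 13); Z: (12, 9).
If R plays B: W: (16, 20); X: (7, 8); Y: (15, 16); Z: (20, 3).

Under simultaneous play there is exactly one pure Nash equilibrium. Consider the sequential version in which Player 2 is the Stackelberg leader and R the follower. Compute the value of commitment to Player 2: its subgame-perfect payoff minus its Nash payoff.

Work backward from R's decision.
- W: R compares 19, 9, 16 and picks T; Player 2 would get 5.
- X: R compares 14, 18, 7 and picks M; Player 2 would get 15.
- Y: R compares 10, 0, 15 and picks B; Player 2 would get 16.
- Z: R compares 16, 12, 20 and picks B; Player 2 would get 3.
Maximizing over 5, 15, 16, 3, Player 2 chooses Y. Subgame-perfect outcome: (B, Y) with payoffs (15, 16).
For the simultaneous game, intersect best replies.
R's best replies: W→T; X→M; Y→B; Z→B.
Player 2's best replies: T→X; M→X; B→W.
Only (M, X) has each player best-responding; Nash payoffs (18, 15).
Player 2's commitment gain: 16 − 15 = 1.

1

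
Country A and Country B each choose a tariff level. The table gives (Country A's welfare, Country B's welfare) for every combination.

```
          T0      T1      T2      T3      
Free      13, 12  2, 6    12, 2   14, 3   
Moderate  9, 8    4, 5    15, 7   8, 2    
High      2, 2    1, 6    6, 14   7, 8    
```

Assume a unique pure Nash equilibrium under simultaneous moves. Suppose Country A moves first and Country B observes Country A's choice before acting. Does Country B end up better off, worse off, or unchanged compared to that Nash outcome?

unchanged

Work backward from Country B's decision.
- Free → Country B plays T0 (best of 12, 6, 2, 3); Country A gets 13.
- Moderate → Country B plays T0 (best of 8, 5, 7, 2); Country A gets 9.
- High → Country B plays T2 (best of 2, 6, 14, 8); Country A gets 6.
Among 13, 9, 6, the best is 13 at Free. Subgame-perfect outcome: (Free, T0) with payoffs (13, 12).
For the simultaneous game, intersect best replies.
Country A's best replies: T0→Free; T1→Moderate; T2→Moderate; T3→Free.
Country B's best replies: Free→T0; Moderate→T0; High→T2.
Only (Free, T0) has each player best-responding; Nash payoffs (13, 12).
Country B earns 12 sequentially versus 12 at the Nash outcome: unchanged.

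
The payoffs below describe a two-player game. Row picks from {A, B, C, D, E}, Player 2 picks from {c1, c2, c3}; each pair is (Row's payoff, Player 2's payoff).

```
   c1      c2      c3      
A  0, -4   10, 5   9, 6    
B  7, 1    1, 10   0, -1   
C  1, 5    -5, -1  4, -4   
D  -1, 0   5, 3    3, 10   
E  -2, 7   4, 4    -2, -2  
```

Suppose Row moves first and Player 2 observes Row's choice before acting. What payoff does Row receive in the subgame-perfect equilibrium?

9

Work backward from Player 2's decision.
- A → Player 2 plays c3 (best of -4, 5, 6); Row gets 9.
- B → Player 2 plays c2 (best of 1, 10, -1); Row gets 1.
- C → Player 2 plays c1 (best of 5, -1, -4); Row gets 1.
- D → Player 2 plays c3 (best of 0, 3, 10); Row gets 3.
- E → Player 2 plays c1 (best of 7, 4, -2); Row gets -2.
Maximizing over 9, 1, 1, 3, -2, Row chooses A. Subgame-perfect outcome: (A, c3) with payoffs (9, 6).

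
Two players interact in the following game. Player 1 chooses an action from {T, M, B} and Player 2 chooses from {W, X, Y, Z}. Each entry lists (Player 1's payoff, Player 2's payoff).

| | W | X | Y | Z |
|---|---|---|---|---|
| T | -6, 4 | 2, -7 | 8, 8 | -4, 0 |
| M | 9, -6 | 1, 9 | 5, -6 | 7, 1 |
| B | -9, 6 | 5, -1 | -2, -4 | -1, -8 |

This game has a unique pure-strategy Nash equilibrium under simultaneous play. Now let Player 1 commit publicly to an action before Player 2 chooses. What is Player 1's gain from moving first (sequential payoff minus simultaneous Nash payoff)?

0

Backward induction with Player 1 moving first.
- T: Player 2 compares 4, -7, 8, 0 and picks Y; Player 1 would get 8.
- M: Player 2 compares -6, 9, -6, 1 and picks X; Player 1 would get 1.
- B: Player 2 compares 6, -1, -4, -8 and picks W; Player 1 would get -9.
Among 8, 1, -9, the best is 8 at T. Subgame-perfect outcome: (T, Y) with payoffs (8, 8).
For the simultaneous game, intersect best replies.
Player 1's best replies: W→M; X→B; Y→T; Z→M.
Player 2's best replies: T→Y; M→X; B→W.
The unique mutual best reply is (T, Y), giving (8, 8).
Player 1's commitment gain: 8 − 8 = 0.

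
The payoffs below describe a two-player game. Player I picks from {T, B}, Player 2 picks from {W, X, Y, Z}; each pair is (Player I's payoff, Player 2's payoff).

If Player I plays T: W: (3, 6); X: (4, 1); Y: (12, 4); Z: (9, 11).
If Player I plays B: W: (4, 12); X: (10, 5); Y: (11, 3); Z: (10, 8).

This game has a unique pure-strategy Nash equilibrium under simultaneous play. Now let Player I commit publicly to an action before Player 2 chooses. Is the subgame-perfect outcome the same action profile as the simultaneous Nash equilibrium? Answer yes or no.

no

Backward induction with Player I moving first.
- T: Player 2 compares 6, 1, 4, 11 and picks Z; Player I would get 9.
- B: Player 2 compares 12, 5, 3, 8 and picks W; Player I would get 4.
Player I's induced payoffs are 9, 4, so Player I commits to T. Subgame-perfect outcome: (T, Z) with payoffs (9, 11).
For the simultaneous game, intersect best replies.
Player I's best replies: W→B; X→B; Y→T; Z→B.
Player 2's best replies: T→Z; B→W.
Only (B, W) has each player best-responding; Nash payoffs (4, 12).
Sequential outcome (T, Z) differs from the Nash profile (B, W).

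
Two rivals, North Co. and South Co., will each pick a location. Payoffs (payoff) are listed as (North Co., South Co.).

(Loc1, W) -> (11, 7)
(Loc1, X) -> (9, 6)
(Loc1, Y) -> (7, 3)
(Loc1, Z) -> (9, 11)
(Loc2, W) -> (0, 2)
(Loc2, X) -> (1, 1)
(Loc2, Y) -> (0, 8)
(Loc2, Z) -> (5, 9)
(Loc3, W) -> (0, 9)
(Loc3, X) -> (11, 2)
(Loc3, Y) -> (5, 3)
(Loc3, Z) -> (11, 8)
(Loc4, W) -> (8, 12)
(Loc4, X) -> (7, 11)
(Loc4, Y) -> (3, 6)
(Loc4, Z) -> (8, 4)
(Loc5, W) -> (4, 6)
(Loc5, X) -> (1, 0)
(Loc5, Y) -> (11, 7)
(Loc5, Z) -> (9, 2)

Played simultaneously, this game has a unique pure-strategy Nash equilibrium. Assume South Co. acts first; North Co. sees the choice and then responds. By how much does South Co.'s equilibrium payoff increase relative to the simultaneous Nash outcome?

1

Backward induction with South Co. moving first.
- W → North Co. plays Loc1 (best of 11, 0, 0, 8, 4); South Co. gets 7.
- X → North Co. plays Loc3 (best of 9, 1, 11, 7, 1); South Co. gets 2.
- Y → North Co. plays Loc5 (best of 7, 0, 5, 3, 11); South Co. gets 7.
- Z → North Co. plays Loc3 (best of 9, 5, 11, 8, 9); South Co. gets 8.
Maximizing over 7, 2, 7, 8, South Co. chooses Z. Subgame-perfect outcome: (Loc3, Z) with payoffs (11, 8).
Under simultaneous play:
North Co.'s best replies: W→Loc1; X→Loc3; Y→Loc5; Z→Loc3.
South Co.'s best replies: Loc1→Z; Loc2→Z; Loc3→W; Loc4→W; Loc5→Y.
Only (Loc5, Y) has each player best-responding; Nash payoffs (11, 7).
South Co.'s commitment gain: 8 − 7 = 1.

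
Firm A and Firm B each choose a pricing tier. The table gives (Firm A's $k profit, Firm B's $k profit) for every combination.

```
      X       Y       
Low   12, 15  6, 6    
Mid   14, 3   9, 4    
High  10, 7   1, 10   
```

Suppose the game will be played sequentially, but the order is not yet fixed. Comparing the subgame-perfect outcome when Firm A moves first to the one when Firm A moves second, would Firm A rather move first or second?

first

If Firm A leads: Firm B's best replies are Low→X, Mid→Y, High→Y; Firm A's induced payoffs 12, 9, 1; outcome (Low, X), payoffs (12, 15).
If Firm B leads: Firm A's best replies are X→Mid, Y→Mid; Firm B's induced payoffs 3, 4; outcome (Mid, Y), payoffs (9, 4).
Firm A gets 12 moving first and 9 moving second, so Firm A prefers to move first.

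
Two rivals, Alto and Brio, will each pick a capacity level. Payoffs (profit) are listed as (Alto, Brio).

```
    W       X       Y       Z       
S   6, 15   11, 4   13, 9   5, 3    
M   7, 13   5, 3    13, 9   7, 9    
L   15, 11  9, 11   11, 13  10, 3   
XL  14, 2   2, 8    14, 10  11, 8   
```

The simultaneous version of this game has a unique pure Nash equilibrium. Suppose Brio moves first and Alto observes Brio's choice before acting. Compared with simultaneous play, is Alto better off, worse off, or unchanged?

Backward induction with Brio moving first.
- W → Alto plays L (best of 6, 7, 15, 14); Brio gets 11.
- X → Alto plays S (best of 11, 5, 9, 2); Brio gets 4.
- Y → Alto plays XL (best of 13, 13, 11, 14); Brio gets 10.
- Z → Alto plays XL (best of 5, 7, 10, 11); Brio gets 8.
Maximizing over 11, 4, 10, 8, Brio chooses W. Subgame-perfect outcome: (L, W) with payoffs (15, 11).
For the simultaneous game, intersect best replies.
Alto's best replies: W→L; X→S; Y→XL; Z→XL.
Brio's best replies: S→W; M→W; L→Y; XL→Y.
The unique mutual best reply is (XL, Y), giving (14, 10).
Alto earns 15 sequentially versus 14 at the Nash outcome: better off.

better off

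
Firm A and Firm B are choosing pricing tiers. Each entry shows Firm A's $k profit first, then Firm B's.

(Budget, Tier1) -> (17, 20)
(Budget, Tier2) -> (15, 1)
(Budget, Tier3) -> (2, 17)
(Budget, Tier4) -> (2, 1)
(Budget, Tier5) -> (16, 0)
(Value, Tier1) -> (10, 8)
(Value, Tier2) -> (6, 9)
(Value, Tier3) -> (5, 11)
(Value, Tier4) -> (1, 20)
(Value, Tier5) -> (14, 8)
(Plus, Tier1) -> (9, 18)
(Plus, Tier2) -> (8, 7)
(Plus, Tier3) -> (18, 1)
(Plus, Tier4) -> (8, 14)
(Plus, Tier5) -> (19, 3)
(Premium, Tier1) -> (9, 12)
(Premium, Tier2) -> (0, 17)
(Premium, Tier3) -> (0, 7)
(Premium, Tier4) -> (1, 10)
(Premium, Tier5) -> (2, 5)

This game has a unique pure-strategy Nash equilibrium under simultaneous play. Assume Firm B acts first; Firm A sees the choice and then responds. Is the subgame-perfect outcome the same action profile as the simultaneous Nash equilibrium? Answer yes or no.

yes

Backward induction with Firm B moving first.
- Tier1 → Firm A plays Budget (best of 17, 10, 9, 9); Firm B gets 20.
- Tier2 → Firm A plays Budget (best of 15, 6, 8, 0); Firm B gets 1.
- Tier3 → Firm A plays Plus (best of 2, 5, 18, 0); Firm B gets 1.
- Tier4 → Firm A plays Plus (best of 2, 1, 8, 1); Firm B gets 14.
- Tier5 → Firm A plays Plus (best of 16, 14, 19, 2); Firm B gets 3.
Maximizing over 20, 1, 1, 14, 3, Firm B chooses Tier1. Subgame-perfect outcome: (Budget, Tier1) with payoffs (17, 20).
Now find the simultaneous Nash equilibrium.
Firm A's best replies: Tier1→Budget; Tier2→Budget; Tier3→Plus; Tier4→Plus; Tier5→Plus.
Firm B's best replies: Budget→Tier1; Value→Tier4; Plus→Tier1; Premium→Tier2.
The unique mutual best reply is (Budget, Tier1), giving (17, 20).
Sequential outcome (Budget, Tier1) coincides with the Nash profile (Budget, Tier1).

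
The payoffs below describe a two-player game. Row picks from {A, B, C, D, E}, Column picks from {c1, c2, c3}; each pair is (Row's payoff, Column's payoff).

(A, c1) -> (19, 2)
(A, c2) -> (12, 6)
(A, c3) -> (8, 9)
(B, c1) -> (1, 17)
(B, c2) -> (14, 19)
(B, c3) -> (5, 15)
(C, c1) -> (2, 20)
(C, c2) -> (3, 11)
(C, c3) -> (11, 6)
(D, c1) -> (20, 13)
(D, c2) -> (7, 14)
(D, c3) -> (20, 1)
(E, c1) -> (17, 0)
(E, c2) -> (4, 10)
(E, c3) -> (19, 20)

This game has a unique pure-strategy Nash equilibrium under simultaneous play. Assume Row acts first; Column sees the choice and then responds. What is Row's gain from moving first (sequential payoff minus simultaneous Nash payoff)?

5

Solve by backward induction (Row leads).
- A: Column compares 2, 6, 9 and picks c3; Row would get 8.
- B: Column compares 17, 19, 15 and picks c2; Row would get 14.
- C: Column compares 20, 11, 6 and picks c1; Row would get 2.
- D: Column compares 13, 14, 1 and picks c2; Row would get 7.
- E: Column compares 0, 10, 20 and picks c3; Row would get 19.
Among 8, 14, 2, 7, 19, the best is 19 at E. Subgame-perfect outcome: (E, c3) with payoffs (19, 20).
Under simultaneous play:
Row's best replies: c1→D; c2→B; c3→D.
Column's best replies: A→c3; B→c2; C→c1; D→c2; E→c3.
Only (B, c2) has each player best-responding; Nash payoffs (14, 19).
Row's commitment gain: 19 − 14 = 5.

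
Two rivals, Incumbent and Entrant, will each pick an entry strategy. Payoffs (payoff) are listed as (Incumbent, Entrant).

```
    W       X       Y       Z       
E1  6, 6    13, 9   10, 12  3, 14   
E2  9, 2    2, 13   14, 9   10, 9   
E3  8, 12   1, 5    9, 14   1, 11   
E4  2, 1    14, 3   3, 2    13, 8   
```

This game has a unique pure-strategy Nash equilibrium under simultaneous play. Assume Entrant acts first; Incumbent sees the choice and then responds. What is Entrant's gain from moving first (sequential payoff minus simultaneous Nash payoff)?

Backward induction with Entrant moving first.
- W: BR = E2, leader payoff 2.
- X: BR = E4, leader payoff 3.
- Y: BR = E2, leader payoff 9.
- Z: BR = E4, leader payoff 8.
Entrant's induced payoffs are 2, 3, 9, 8, so Entrant commits to Y. Subgame-perfect outcome: (E2, Y) with payoffs (14, 9).
For the simultaneous game, intersect best replies.
Incumbent's best replies: W→E2; X→E4; Y→E2; Z→E4.
Entrant's best replies: E1→Z; E2→X; E3→Y; E4→Z.
The unique mutual best reply is (E4, Z), giving (13, 8).
Entrant's commitment gain: 9 − 8 = 1.

1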